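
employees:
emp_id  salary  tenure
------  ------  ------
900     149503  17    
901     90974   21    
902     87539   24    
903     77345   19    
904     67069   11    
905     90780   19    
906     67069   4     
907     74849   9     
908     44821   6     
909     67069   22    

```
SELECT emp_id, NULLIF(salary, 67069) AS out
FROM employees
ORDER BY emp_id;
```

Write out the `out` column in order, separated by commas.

149503, 90974, 87539, 77345, NULL, 90780, NULL, 74849, 44821, NULL

emp_id=900: salary=149503 vs 67069: differ → 149503
emp_id=901: salary=90974 vs 67069: differ → 90974
emp_id=902: salary=87539 vs 67069: differ → 87539
emp_id=903: salary=77345 vs 67069: differ → 77345
emp_id=904: salary=67069 vs 67069: equal → NULL
emp_id=905: salary=90780 vs 67069: differ → 90780
emp_id=906: salary=67069 vs 67069: equal → NULL
emp_id=907: salary=74849 vs 67069: differ → 74849
emp_id=908: salary=44821 vs 67069: differ → 44821
emp_id=909: salary=67069 vs 67069: equal → NULL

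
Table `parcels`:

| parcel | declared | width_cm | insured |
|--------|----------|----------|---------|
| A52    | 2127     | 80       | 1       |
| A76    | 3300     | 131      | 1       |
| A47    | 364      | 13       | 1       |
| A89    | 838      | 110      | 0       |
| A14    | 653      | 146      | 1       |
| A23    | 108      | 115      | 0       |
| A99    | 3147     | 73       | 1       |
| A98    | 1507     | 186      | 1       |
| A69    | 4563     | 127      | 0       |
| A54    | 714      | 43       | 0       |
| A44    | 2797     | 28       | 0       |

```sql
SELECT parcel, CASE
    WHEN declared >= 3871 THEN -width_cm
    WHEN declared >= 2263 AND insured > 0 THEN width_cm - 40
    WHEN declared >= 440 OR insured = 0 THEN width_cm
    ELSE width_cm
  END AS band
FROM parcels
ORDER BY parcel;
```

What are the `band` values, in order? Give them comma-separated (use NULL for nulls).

parcel=A14: declared >= 440 OR insured = 0 → 146
parcel=A23: declared >= 440 OR insured = 0 → 115
parcel=A44: declared >= 440 OR insured = 0 → 28
parcel=A47: ELSE → 13
parcel=A52: declared >= 440 OR insured = 0 → 80
parcel=A54: declared >= 440 OR insured = 0 → 43
parcel=A69: declared >= 3871 → -127
parcel=A76: declared >= 2263 AND insured > 0 → 91
parcel=A89: declared >= 440 OR insured = 0 → 110
parcel=A98: declared >= 440 OR insured = 0 → 186
parcel=A99: declared >= 2263 AND insured > 0 → 33

146, 115, 28, 13, 80, 43, -127, 91, 110, 186, 33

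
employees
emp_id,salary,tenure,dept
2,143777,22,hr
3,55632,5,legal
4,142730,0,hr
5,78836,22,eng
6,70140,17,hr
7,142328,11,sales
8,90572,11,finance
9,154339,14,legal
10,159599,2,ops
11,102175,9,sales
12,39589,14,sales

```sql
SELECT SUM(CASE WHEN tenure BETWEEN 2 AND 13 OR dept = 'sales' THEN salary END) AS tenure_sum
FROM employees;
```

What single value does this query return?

emp_id=2: ✗
emp_id=3: ✓ → 55632
emp_id=4: ✗
emp_id=5: ✗
emp_id=6: ✗
emp_id=7: ✓ → 142328
emp_id=8: ✓ → 90572
emp_id=9: ✗
emp_id=10: ✓ → 159599
emp_id=11: ✓ → 102175
emp_id=12: ✓ → 39589
tenure_sum = 55632 + 142328 + 90572 + 159599 + 102175 + 39589 = 589895

589895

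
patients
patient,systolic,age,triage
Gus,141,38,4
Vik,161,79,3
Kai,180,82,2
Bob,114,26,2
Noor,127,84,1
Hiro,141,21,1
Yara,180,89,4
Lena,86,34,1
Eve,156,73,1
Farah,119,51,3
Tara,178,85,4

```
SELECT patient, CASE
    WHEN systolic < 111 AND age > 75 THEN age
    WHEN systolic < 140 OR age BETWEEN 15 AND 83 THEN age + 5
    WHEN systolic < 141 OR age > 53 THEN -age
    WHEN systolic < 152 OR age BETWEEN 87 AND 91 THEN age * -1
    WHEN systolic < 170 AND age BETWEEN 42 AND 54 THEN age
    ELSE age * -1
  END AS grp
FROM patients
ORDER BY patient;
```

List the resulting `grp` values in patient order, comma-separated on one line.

31, 78, 56, 43, 26, 87, 39, 89, -85, 84, -89

patient=Bob: systolic < 140 OR age BETWEEN 15 AND 83 → 31
patient=Eve: systolic < 140 OR age BETWEEN 15 AND 83 → 78
patient=Farah: systolic < 140 OR age BETWEEN 15 AND 83 → 56
patient=Gus: systolic < 140 OR age BETWEEN 15 AND 83 → 43
patient=Hiro: systolic < 140 OR age BETWEEN 15 AND 83 → 26
patient=Kai: systolic < 140 OR age BETWEEN 15 AND 83 → 87
patient=Lena: systolic < 140 OR age BETWEEN 15 AND 83 → 39
patient=Noor: systolic < 140 OR age BETWEEN 15 AND 83 → 89
patient=Tara: systolic < 141 OR age > 53 → -85
patient=Vik: systolic < 140 OR age BETWEEN 15 AND 83 → 84
patient=Yara: systolic < 141 OR age > 53 → -89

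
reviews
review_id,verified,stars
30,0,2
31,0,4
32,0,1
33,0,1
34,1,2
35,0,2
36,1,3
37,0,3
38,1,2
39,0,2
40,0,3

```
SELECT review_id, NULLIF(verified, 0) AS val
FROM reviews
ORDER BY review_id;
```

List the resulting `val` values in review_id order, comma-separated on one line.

review_id=30: verified=0 vs 0: equal → NULL
review_id=31: verified=0 vs 0: equal → NULL
review_id=32: verified=0 vs 0: equal → NULL
review_id=33: verified=0 vs 0: equal → NULL
review_id=34: verified=1 vs 0: differ → 1
review_id=35: verified=0 vs 0: equal → NULL
review_id=36: verified=1 vs 0: differ → 1
review_id=37: verified=0 vs 0: equal → NULL
review_id=38: verified=1 vs 0: differ → 1
review_id=39: verified=0 vs 0: equal → NULL
review_id=40: verified=0 vs 0: equal → NULL

NULL, NULL, NULL, NULL, 1, NULL, 1, NULL, 1, NULL, NULL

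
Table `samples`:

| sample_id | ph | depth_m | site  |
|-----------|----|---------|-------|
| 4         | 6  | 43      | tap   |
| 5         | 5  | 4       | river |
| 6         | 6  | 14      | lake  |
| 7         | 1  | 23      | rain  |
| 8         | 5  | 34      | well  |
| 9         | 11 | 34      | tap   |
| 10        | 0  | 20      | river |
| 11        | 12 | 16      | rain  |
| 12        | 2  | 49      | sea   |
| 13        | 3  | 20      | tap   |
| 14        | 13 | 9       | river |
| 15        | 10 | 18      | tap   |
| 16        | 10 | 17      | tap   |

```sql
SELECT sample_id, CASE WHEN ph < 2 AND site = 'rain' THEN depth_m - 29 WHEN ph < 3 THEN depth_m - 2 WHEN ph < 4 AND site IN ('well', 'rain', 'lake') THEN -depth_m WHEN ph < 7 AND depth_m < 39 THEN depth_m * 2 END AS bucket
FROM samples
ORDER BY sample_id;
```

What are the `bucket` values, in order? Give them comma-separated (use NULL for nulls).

sample_id=4: (no match → NULL) → NULL
sample_id=5: ph < 7 AND depth_m < 39 → 8
sample_id=6: ph < 7 AND depth_m < 39 → 28
sample_id=7: ph < 2 AND site = 'rain' → -6
sample_id=8: ph < 7 AND depth_m < 39 → 68
sample_id=9: (no match → NULL) → NULL
sample_id=10: ph < 3 → 18
sample_id=11: (no match → NULL) → NULL
sample_id=12: ph < 3 → 47
sample_id=13: ph < 7 AND depth_m < 39 → 40
sample_id=14: (no match → NULL) → NULL
sample_id=15: (no match → NULL) → NULL
sample_id=16: (no match → NULL) → NULL

NULL, 8, 28, -6, 68, NULL, 18, NULL, 47, 40, NULL, NULL, NULL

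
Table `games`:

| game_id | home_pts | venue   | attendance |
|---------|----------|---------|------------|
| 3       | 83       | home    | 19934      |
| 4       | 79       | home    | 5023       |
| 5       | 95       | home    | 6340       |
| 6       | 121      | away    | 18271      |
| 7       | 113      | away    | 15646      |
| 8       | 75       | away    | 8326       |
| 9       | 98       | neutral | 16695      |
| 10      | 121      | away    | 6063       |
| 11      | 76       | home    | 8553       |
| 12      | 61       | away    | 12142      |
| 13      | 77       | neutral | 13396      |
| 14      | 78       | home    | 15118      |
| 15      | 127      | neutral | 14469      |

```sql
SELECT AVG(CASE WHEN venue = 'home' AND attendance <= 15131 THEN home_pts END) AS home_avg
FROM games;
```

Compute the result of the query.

82

game_id=3: ✗
game_id=4: ✓ → 79
game_id=5: ✓ → 95
game_id=6: ✗
game_id=7: ✗
game_id=8: ✗
game_id=9: ✗
game_id=10: ✗
game_id=11: ✓ → 76
game_id=12: ✗
game_id=13: ✗
game_id=14: ✓ → 78
game_id=15: ✗
home_avg = (79 + 95 + 76 + 78) / 4 = 82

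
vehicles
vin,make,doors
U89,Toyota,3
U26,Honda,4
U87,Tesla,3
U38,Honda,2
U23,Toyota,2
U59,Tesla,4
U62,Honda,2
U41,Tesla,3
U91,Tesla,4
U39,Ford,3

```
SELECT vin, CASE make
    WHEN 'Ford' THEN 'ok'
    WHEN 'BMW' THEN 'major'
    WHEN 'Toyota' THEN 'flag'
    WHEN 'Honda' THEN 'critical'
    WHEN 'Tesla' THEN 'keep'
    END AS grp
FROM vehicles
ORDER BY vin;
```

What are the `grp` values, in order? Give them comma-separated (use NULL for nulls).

vin=U23: make='Toyota' → flag
vin=U26: make='Honda' → critical
vin=U38: make='Honda' → critical
vin=U39: make='Ford' → ok
vin=U41: make='Tesla' → keep
vin=U59: make='Tesla' → keep
vin=U62: make='Honda' → critical
vin=U87: make='Tesla' → keep
vin=U89: make='Toyota' → flag
vin=U91: make='Tesla' → keep

flag, critical, critical, ok, keep, keep, critical, keep, flag, keep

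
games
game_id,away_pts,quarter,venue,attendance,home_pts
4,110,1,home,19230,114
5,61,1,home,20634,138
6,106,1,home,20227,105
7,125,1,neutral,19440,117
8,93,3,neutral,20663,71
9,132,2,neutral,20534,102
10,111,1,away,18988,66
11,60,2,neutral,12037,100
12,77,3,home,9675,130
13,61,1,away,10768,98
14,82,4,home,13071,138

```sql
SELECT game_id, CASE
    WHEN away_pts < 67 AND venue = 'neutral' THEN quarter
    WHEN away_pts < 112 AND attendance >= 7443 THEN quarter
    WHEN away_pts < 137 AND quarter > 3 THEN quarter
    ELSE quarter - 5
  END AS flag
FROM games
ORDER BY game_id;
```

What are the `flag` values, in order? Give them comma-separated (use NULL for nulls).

game_id=4: away_pts < 112 AND attendance >= 7443 → 1
game_id=5: away_pts < 112 AND attendance >= 7443 → 1
game_id=6: away_pts < 112 AND attendance >= 7443 → 1
game_id=7: ELSE → -4
game_id=8: away_pts < 112 AND attendance >= 7443 → 3
game_id=9: ELSE → -3
game_id=10: away_pts < 112 AND attendance >= 7443 → 1
game_id=11: away_pts < 67 AND venue = 'neutral' → 2
game_id=12: away_pts < 112 AND attendance >= 7443 → 3
game_id=13: away_pts < 112 AND attendance >= 7443 → 1
game_id=14: away_pts < 112 AND attendance >= 7443 → 4

1, 1, 1, -4, 3, -3, 1, 2, 3, 1, 4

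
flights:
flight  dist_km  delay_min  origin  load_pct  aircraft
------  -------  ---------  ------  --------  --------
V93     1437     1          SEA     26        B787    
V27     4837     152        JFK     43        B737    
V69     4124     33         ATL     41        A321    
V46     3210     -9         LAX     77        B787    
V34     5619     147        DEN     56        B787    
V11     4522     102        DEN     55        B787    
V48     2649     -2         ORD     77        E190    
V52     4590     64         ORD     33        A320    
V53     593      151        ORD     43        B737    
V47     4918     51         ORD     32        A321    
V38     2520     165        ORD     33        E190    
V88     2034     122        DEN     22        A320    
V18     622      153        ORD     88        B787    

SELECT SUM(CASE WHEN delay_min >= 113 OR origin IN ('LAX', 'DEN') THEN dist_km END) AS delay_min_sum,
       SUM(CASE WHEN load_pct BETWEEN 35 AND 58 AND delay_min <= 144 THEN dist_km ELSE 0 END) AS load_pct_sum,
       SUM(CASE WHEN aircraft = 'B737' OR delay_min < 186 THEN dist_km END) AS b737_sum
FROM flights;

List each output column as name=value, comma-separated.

delay_min_sum=23957, load_pct_sum=8646, b737_sum=41675

[delay_min_sum: delay_min >= 113 OR origin IN ('LAX', 'DEN')]
flight=V93: ✗
flight=V27: ✓ → 4837
flight=V69: ✗
flight=V46: ✓ → 3210
flight=V34: ✓ → 5619
flight=V11: ✓ → 4522
flight=V48: ✗
flight=V52: ✗
flight=V53: ✓ → 593
flight=V47: ✗
flight=V38: ✓ → 2520
flight=V88: ✓ → 2034
flight=V18: ✓ → 622
delay_min_sum = 4837 + 3210 + 5619 + 4522 + 593 + 2520 + 2034 + 622 = 23957
—
[load_pct_sum: load_pct BETWEEN 35 AND 58 AND delay_min <= 144]
flight=V93: ✗
flight=V27: ✗
flight=V69: ✓ → 4124
flight=V46: ✗
flight=V34: ✗
flight=V11: ✓ → 4522
flight=V48: ✗
flight=V52: ✗
flight=V53: ✗
flight=V47: ✗
flight=V38: ✗
flight=V88: ✗
flight=V18: ✗
load_pct_sum = 4124 + 4522 = 8646
—
[b737_sum: aircraft = 'B737' OR delay_min < 186]
flight=V93: ✓ → 1437
flight=V27: ✓ → 4837
flight=V69: ✓ → 4124
flight=V46: ✓ → 3210
flight=V34: ✓ → 5619
flight=V11: ✓ → 4522
flight=V48: ✓ → 2649
flight=V52: ✓ → 4590
flight=V53: ✓ → 593
flight=V47: ✓ → 4918
flight=V38: ✓ → 2520
flight=V88: ✓ → 2034
flight=V18: ✓ → 622
b737_sum = 1437 + 4837 + 4124 + 3210 + 5619 + 4522 + 2649 + 4590 + 593 + 4918 + 2520 + 2034 + 622 = 41675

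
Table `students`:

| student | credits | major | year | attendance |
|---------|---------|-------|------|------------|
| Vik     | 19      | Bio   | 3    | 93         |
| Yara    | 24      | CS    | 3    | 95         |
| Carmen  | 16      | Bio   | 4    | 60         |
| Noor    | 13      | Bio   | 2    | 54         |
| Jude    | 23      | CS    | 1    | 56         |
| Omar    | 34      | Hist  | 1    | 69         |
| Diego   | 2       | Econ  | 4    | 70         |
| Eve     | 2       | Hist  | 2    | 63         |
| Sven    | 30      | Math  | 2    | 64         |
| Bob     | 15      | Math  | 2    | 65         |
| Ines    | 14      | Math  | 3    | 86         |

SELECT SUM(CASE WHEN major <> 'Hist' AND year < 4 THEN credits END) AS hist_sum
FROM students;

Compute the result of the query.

student=Vik: ✓ → 19
student=Yara: ✓ → 24
student=Carmen: ✗
student=Noor: ✓ → 13
student=Jude: ✓ → 23
student=Omar: ✗
student=Diego: ✗
student=Eve: ✗
student=Sven: ✓ → 30
student=Bob: ✓ → 15
student=Ines: ✓ → 14
hist_sum = 19 + 24 + 13 + 23 + 30 + 15 + 14 = 138

138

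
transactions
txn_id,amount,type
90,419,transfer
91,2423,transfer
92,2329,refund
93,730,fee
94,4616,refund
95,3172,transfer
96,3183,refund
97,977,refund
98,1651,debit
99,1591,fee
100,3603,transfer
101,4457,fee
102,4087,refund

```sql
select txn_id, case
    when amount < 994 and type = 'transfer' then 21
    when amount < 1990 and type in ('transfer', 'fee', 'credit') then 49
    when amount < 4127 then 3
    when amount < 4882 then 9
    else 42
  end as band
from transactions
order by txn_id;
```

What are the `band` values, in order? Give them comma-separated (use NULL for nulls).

txn_id=90: amount < 994 and type = 'transfer' → 21
txn_id=91: amount < 4127 → 3
txn_id=92: amount < 4127 → 3
txn_id=93: amount < 1990 and type in ('transfer', 'fee', 'credit') → 49
txn_id=94: amount < 4882 → 9
txn_id=95: amount < 4127 → 3
txn_id=96: amount < 4127 → 3
txn_id=97: amount < 4127 → 3
txn_id=98: amount < 4127 → 3
txn_id=99: amount < 1990 and type in ('transfer', 'fee', 'credit') → 49
txn_id=100: amount < 4127 → 3
txn_id=101: amount < 4882 → 9
txn_id=102: amount < 4127 → 3

21, 3, 3, 49, 9, 3, 3, 3, 3, 49, 3, 9, 3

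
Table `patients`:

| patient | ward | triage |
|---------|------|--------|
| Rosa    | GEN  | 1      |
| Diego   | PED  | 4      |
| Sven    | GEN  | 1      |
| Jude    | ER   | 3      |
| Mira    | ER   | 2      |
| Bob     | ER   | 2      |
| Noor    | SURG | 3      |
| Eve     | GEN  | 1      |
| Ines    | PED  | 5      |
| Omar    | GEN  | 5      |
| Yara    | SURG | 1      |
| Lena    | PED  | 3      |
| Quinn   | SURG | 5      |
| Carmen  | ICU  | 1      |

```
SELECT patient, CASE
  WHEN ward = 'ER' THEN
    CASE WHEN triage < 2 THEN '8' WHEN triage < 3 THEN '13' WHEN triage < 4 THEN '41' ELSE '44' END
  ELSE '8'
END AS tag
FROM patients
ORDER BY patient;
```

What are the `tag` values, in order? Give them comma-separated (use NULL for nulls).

patient=Bob: ward='ER' → inner[triage < 3] → 13
patient=Carmen: ward='ICU' → outer ELSE → 8
patient=Diego: ward='PED' → outer ELSE → 8
patient=Eve: ward='GEN' → outer ELSE → 8
patient=Ines: ward='PED' → outer ELSE → 8
patient=Jude: ward='ER' → inner[triage < 4] → 41
patient=Lena: ward='PED' → outer ELSE → 8
patient=Mira: ward='ER' → inner[triage < 3] → 13
patient=Noor: ward='SURG' → outer ELSE → 8
patient=Omar: ward='GEN' → outer ELSE → 8
patient=Quinn: ward='SURG' → outer ELSE → 8
patient=Rosa: ward='GEN' → outer ELSE → 8
patient=Sven: ward='GEN' → outer ELSE → 8
patient=Yara: ward='SURG' → outer ELSE → 8

13, 8, 8, 8, 8, 41, 8, 13, 8, 8, 8, 8, 8, 8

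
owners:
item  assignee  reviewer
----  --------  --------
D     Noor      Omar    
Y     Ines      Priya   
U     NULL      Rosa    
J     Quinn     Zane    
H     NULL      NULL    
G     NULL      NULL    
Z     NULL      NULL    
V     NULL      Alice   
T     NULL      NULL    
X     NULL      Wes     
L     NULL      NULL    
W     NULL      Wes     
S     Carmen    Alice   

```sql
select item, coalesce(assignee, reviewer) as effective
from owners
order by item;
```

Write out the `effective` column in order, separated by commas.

Noor, NULL, NULL, Quinn, NULL, Carmen, NULL, Rosa, Alice, Wes, Wes, Ines, NULL

item=D: assignee=Noor → Noor
item=G: assignee=NULL, reviewer=NULL (all NULL) → NULL
item=H: assignee=NULL, reviewer=NULL (all NULL) → NULL
item=J: assignee=Quinn → Quinn
item=L: assignee=NULL, reviewer=NULL (all NULL) → NULL
item=S: assignee=Carmen → Carmen
item=T: assignee=NULL, reviewer=NULL (all NULL) → NULL
item=U: assignee=NULL, reviewer=Rosa → Rosa
item=V: assignee=NULL, reviewer=Alice → Alice
item=W: assignee=NULL, reviewer=Wes → Wes
item=X: assignee=NULL, reviewer=Wes → Wes
item=Y: assignee=Ines → Ines
item=Z: assignee=NULL, reviewer=NULL (all NULL) → NULL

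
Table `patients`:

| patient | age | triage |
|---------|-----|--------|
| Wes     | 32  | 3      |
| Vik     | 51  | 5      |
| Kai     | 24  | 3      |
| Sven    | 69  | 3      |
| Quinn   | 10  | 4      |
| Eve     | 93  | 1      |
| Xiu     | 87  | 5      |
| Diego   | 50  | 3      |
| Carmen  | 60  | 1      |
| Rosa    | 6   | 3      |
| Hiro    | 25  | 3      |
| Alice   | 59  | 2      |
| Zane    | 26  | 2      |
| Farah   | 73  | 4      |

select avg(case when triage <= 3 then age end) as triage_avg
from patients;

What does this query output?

patient=Wes: ✓ → 32
patient=Vik: ✗
patient=Kai: ✓ → 24
patient=Sven: ✓ → 69
patient=Quinn: ✗
patient=Eve: ✓ → 93
patient=Xiu: ✗
patient=Diego: ✓ → 50
patient=Carmen: ✓ → 60
patient=Rosa: ✓ → 6
patient=Hiro: ✓ → 25
patient=Alice: ✓ → 59
patient=Zane: ✓ → 26
patient=Farah: ✗
triage_avg = (32 + 24 + 69 + 93 + 50 + 60 + 6 + 25 + 59 + 26) / 10 = 44.4

44.4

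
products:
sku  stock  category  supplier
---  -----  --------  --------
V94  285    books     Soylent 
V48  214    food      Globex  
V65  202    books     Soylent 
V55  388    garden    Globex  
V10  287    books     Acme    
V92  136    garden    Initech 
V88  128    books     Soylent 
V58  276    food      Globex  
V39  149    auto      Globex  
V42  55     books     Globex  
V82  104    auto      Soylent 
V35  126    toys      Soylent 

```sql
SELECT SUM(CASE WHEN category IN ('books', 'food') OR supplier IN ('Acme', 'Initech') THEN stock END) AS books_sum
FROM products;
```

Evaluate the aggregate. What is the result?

1583

sku=V94: ✓ → 285
sku=V48: ✓ → 214
sku=V65: ✓ → 202
sku=V55: ✗
sku=V10: ✓ → 287
sku=V92: ✓ → 136
sku=V88: ✓ → 128
sku=V58: ✓ → 276
sku=V39: ✗
sku=V42: ✓ → 55
sku=V82: ✗
sku=V35: ✗
books_sum = 285 + 214 + 202 + 287 + 136 + 128 + 276 + 55 = 1583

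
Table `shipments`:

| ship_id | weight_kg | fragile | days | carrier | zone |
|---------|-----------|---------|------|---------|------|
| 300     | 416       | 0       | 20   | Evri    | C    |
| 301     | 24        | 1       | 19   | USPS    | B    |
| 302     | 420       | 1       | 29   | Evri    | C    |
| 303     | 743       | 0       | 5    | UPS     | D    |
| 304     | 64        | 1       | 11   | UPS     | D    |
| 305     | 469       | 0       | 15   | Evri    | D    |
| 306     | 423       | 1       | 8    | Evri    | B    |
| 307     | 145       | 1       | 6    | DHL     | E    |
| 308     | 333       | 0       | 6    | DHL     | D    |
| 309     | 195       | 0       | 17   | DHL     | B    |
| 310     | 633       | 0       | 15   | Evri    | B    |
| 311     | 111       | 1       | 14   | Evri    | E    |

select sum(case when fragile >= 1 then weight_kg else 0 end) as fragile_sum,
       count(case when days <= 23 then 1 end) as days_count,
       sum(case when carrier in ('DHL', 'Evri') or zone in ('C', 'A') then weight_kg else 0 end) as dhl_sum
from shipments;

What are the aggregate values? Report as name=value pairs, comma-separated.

fragile_sum=1187, days_count=11, dhl_sum=3145

[fragile_sum: fragile >= 1]
ship_id=300: ✗
ship_id=301: ✓ → 24
ship_id=302: ✓ → 420
ship_id=303: ✗
ship_id=304: ✓ → 64
ship_id=305: ✗
ship_id=306: ✓ → 423
ship_id=307: ✓ → 145
ship_id=308: ✗
ship_id=309: ✗
ship_id=310: ✗
ship_id=311: ✓ → 111
fragile_sum = 24 + 420 + 64 + 423 + 145 + 111 = 1187
—
[days_count: days <= 23]
ship_id=300: ✓ → 1
ship_id=301: ✓ → 1
ship_id=302: ✗
ship_id=303: ✓ → 1
ship_id=304: ✓ → 1
ship_id=305: ✓ → 1
ship_id=306: ✓ → 1
ship_id=307: ✓ → 1
ship_id=308: ✓ → 1
ship_id=309: ✓ → 1
ship_id=310: ✓ → 1
ship_id=311: ✓ → 1
days_count = COUNT(1, 1, 1, 1, 1, 1, 1, 1, 1, 1, 1) = 11
—
[dhl_sum: carrier in ('DHL', 'Evri') or zone in ('C', 'A')]
ship_id=300: ✓ → 416
ship_id=301: ✗
ship_id=302: ✓ → 420
ship_id=303: ✗
ship_id=304: ✗
ship_id=305: ✓ → 469
ship_id=306: ✓ → 423
ship_id=307: ✓ → 145
ship_id=308: ✓ → 333
ship_id=309: ✓ → 195
ship_id=310: ✓ → 633
ship_id=311: ✓ → 111
dhl_sum = 416 + 420 + 469 + 423 + 145 + 333 + 195 + 633 + 111 = 3145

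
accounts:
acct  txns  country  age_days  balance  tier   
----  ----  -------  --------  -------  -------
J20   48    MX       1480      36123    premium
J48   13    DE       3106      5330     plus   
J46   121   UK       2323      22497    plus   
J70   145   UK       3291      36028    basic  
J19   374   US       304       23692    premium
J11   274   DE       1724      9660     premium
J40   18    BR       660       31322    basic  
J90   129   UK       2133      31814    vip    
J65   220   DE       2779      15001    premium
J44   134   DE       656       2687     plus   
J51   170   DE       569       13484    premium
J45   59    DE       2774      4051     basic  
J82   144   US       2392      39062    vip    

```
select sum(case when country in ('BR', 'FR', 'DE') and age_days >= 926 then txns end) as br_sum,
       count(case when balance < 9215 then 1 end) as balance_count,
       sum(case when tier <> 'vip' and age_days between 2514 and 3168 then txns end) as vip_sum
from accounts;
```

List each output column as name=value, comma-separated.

br_sum=566, balance_count=3, vip_sum=292

[br_sum: country in ('BR', 'FR', 'DE') and age_days >= 926]
acct=J20: ✗
acct=J48: ✓ → 13
acct=J46: ✗
acct=J70: ✗
acct=J19: ✗
acct=J11: ✓ → 274
acct=J40: ✗
acct=J90: ✗
acct=J65: ✓ → 220
acct=J44: ✗
acct=J51: ✗
acct=J45: ✓ → 59
acct=J82: ✗
br_sum = 13 + 274 + 220 + 59 = 566
—
[balance_count: balance < 9215]
acct=J20: ✗
acct=J48: ✓ → 1
acct=J46: ✗
acct=J70: ✗
acct=J19: ✗
acct=J11: ✗
acct=J40: ✗
acct=J90: ✗
acct=J65: ✗
acct=J44: ✓ → 1
acct=J51: ✗
acct=J45: ✓ → 1
acct=J82: ✗
balance_count = COUNT(1, 1, 1) = 3
—
[vip_sum: tier <> 'vip' and age_days between 2514 and 3168]
acct=J20: ✗
acct=J48: ✓ → 13
acct=J46: ✗
acct=J70: ✗
acct=J19: ✗
acct=J11: ✗
acct=J40: ✗
acct=J90: ✗
acct=J65: ✓ → 220
acct=J44: ✗
acct=J51: ✗
acct=J45: ✓ → 59
acct=J82: ✗
vip_sum = 13 + 220 + 59 = 292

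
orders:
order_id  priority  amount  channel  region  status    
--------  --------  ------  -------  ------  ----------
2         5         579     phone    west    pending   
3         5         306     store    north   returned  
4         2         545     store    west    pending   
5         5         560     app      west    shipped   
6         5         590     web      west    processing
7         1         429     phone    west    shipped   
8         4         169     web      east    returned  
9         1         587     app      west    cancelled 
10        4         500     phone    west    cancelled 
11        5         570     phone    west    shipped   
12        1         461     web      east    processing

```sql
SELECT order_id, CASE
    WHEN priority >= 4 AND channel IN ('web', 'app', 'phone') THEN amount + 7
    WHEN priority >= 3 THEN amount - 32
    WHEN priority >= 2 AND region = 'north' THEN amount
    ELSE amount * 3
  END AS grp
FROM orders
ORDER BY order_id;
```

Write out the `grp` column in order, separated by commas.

586, 274, 1635, 567, 597, 1287, 176, 1761, 507, 577, 1383

order_id=2: priority >= 4 AND channel IN ('web', 'app', 'phone') → 586
order_id=3: priority >= 3 → 274
order_id=4: ELSE → 1635
order_id=5: priority >= 4 AND channel IN ('web', 'app', 'phone') → 567
order_id=6: priority >= 4 AND channel IN ('web', 'app', 'phone') → 597
order_id=7: ELSE → 1287
order_id=8: priority >= 4 AND channel IN ('web', 'app', 'phone') → 176
order_id=9: ELSE → 1761
order_id=10: priority >= 4 AND channel IN ('web', 'app', 'phone') → 507
order_id=11: priority >= 4 AND channel IN ('web', 'app', 'phone') → 577
order_id=12: ELSE → 1383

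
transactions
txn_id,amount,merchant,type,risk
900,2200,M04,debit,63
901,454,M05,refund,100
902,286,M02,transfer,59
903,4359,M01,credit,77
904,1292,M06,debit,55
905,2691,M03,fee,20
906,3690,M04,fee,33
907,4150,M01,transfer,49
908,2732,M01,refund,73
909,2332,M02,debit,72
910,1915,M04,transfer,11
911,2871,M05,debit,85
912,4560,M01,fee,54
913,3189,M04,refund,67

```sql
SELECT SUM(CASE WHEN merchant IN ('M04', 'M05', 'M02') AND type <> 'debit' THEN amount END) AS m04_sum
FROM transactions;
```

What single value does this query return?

9534

txn_id=900: ✗
txn_id=901: ✓ → 454
txn_id=902: ✓ → 286
txn_id=903: ✗
txn_id=904: ✗
txn_id=905: ✗
txn_id=906: ✓ → 3690
txn_id=907: ✗
txn_id=908: ✗
txn_id=909: ✗
txn_id=910: ✓ → 1915
txn_id=911: ✗
txn_id=912: ✗
txn_id=913: ✓ → 3189
m04_sum = 454 + 286 + 3690 + 1915 + 3189 = 9534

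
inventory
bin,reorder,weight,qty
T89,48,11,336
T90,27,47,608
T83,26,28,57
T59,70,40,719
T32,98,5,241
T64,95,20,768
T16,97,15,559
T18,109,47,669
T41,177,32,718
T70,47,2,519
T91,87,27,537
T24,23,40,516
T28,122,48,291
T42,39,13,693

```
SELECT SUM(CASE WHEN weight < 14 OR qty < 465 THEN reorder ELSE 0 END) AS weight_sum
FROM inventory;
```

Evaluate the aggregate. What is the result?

bin=T89: ✓ → 48
bin=T90: ✗
bin=T83: ✓ → 26
bin=T59: ✗
bin=T32: ✓ → 98
bin=T64: ✗
bin=T16: ✗
bin=T18: ✗
bin=T41: ✗
bin=T70: ✓ → 47
bin=T91: ✗
bin=T24: ✗
bin=T28: ✓ → 122
bin=T42: ✓ → 39
weight_sum = 48 + 26 + 98 + 47 + 122 + 39 = 380

380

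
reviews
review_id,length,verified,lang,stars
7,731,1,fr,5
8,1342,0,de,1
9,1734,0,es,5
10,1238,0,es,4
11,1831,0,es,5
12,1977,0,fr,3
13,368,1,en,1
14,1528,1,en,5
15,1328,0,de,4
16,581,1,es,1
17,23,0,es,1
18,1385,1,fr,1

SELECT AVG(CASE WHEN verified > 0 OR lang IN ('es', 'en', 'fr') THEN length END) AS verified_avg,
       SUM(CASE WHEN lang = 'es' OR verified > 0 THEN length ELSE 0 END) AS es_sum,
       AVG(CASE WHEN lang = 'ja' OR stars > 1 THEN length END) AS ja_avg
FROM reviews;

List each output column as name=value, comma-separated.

verified_avg=1139.6, es_sum=9419, ja_avg=1481

[verified_avg: verified > 0 OR lang IN ('es', 'en', 'fr')]
review_id=7: ✓ → 731
review_id=8: ✗
review_id=9: ✓ → 1734
review_id=10: ✓ → 1238
review_id=11: ✓ → 1831
review_id=12: ✓ → 1977
review_id=13: ✓ → 368
review_id=14: ✓ → 1528
review_id=15: ✗
review_id=16: ✓ → 581
review_id=17: ✓ → 23
review_id=18: ✓ → 1385
verified_avg = (731 + 1734 + 1238 + 1831 + 1977 + 368 + 1528 + 581 + 23 + 1385) / 10 = 1139.6
—
[es_sum: lang = 'es' OR verified > 0]
review_id=7: ✓ → 731
review_id=8: ✗
review_id=9: ✓ → 1734
review_id=10: ✓ → 1238
review_id=11: ✓ → 1831
review_id=12: ✗
review_id=13: ✓ → 368
review_id=14: ✓ → 1528
review_id=15: ✗
review_id=16: ✓ → 581
review_id=17: ✓ → 23
review_id=18: ✓ → 1385
es_sum = 731 + 1734 + 1238 + 1831 + 368 + 1528 + 581 + 23 + 1385 = 9419
—
[ja_avg: lang = 'ja' OR stars > 1]
review_id=7: ✓ → 731
review_id=8: ✗
review_id=9: ✓ → 1734
review_id=10: ✓ → 1238
review_id=11: ✓ → 1831
review_id=12: ✓ → 1977
review_id=13: ✗
review_id=14: ✓ → 1528
review_id=15: ✓ → 1328
review_id=16: ✗
review_id=17: ✗
review_id=18: ✗
ja_avg = (731 + 1734 + 1238 + 1831 + 1977 + 1528 + 1328) / 7 = 1481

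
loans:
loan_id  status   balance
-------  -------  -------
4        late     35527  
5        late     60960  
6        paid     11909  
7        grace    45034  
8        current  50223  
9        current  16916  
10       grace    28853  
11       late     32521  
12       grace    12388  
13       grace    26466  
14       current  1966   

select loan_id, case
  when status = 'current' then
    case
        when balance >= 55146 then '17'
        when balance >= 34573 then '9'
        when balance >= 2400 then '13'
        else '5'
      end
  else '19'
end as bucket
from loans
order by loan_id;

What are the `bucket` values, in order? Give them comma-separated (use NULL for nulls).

19, 19, 19, 19, 9, 13, 19, 19, 19, 19, 5

loan_id=4: status='late' → outer ELSE → 19
loan_id=5: status='late' → outer ELSE → 19
loan_id=6: status='paid' → outer ELSE → 19
loan_id=7: status='grace' → outer ELSE → 19
loan_id=8: status='current' → inner[balance >= 34573] → 9
loan_id=9: status='current' → inner[balance >= 2400] → 13
loan_id=10: status='grace' → outer ELSE → 19
loan_id=11: status='late' → outer ELSE → 19
loan_id=12: status='grace' → outer ELSE → 19
loan_id=13: status='grace' → outer ELSE → 19
loan_id=14: status='current' → inner[ELSE] → 5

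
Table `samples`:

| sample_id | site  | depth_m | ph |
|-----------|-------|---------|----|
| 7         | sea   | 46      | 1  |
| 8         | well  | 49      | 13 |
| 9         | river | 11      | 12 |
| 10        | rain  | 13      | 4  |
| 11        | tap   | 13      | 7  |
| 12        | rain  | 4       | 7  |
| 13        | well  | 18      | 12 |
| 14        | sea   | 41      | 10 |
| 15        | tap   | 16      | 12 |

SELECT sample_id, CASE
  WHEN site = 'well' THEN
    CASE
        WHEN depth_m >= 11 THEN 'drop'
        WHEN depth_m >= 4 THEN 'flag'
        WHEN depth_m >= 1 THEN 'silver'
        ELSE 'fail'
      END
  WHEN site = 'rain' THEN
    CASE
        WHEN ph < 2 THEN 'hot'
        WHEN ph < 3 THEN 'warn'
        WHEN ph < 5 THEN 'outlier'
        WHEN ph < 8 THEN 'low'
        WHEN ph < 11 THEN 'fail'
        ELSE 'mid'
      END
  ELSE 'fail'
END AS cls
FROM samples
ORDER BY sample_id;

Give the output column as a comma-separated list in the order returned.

sample_id=7: site='sea' → outer ELSE → fail
sample_id=8: site='well' → inner[depth_m >= 11] → drop
sample_id=9: site='river' → outer ELSE → fail
sample_id=10: site='rain' → inner[ph < 5] → outlier
sample_id=11: site='tap' → outer ELSE → fail
sample_id=12: site='rain' → inner[ph < 8] → low
sample_id=13: site='well' → inner[depth_m >= 11] → drop
sample_id=14: site='sea' → outer ELSE → fail
sample_id=15: site='tap' → outer ELSE → fail

fail, drop, fail, outlier, fail, low, drop, fail, fail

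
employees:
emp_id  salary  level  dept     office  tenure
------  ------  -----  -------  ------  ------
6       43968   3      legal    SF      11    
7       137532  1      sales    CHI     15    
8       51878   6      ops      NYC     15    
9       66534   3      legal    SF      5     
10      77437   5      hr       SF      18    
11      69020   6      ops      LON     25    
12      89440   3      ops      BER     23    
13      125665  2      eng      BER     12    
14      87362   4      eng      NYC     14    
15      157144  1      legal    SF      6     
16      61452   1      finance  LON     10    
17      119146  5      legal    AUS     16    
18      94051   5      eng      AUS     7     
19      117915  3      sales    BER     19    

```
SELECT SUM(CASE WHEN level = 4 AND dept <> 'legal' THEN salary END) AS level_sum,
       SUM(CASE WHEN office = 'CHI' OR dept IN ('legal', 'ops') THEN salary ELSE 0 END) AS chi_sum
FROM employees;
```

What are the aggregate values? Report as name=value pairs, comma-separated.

level_sum=87362, chi_sum=734662

[level_sum: level = 4 AND dept <> 'legal']
emp_id=6: ✗
emp_id=7: ✗
emp_id=8: ✗
emp_id=9: ✗
emp_id=10: ✗
emp_id=11: ✗
emp_id=12: ✗
emp_id=13: ✗
emp_id=14: ✓ → 87362
emp_id=15: ✗
emp_id=16: ✗
emp_id=17: ✗
emp_id=18: ✗
emp_id=19: ✗
level_sum = 87362
—
[chi_sum: office = 'CHI' OR dept IN ('legal', 'ops')]
emp_id=6: ✓ → 43968
emp_id=7: ✓ → 137532
emp_id=8: ✓ → 51878
emp_id=9: ✓ → 66534
emp_id=10: ✗
emp_id=11: ✓ → 69020
emp_id=12: ✓ → 89440
emp_id=13: ✗
emp_id=14: ✗
emp_id=15: ✓ → 157144
emp_id=16: ✗
emp_id=17: ✓ → 119146
emp_id=18: ✗
emp_id=19: ✗
chi_sum = 43968 + 137532 + 51878 + 66534 + 69020 + 89440 + 157144 + 119146 = 734662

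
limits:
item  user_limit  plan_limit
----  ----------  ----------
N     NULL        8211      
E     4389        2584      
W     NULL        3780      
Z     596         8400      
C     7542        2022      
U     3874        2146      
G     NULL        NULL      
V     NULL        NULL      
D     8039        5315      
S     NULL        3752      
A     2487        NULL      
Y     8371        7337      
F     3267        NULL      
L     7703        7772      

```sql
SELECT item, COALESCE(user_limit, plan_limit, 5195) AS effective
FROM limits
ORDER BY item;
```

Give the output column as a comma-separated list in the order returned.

item=A: user_limit=2487 → 2487
item=C: user_limit=7542 → 7542
item=D: user_limit=8039 → 8039
item=E: user_limit=4389 → 4389
item=F: user_limit=3267 → 3267
item=G: user_limit=NULL, plan_limit=NULL, → literal 5195 → 5195
item=L: user_limit=7703 → 7703
item=N: user_limit=NULL, plan_limit=8211 → 8211
item=S: user_limit=NULL, plan_limit=3752 → 3752
item=U: user_limit=3874 → 3874
item=V: user_limit=NULL, plan_limit=NULL, → literal 5195 → 5195
item=W: user_limit=NULL, plan_limit=3780 → 3780
item=Y: user_limit=8371 → 8371
item=Z: user_limit=596 → 596

2487, 7542, 8039, 4389, 3267, 5195, 7703, 8211, 3752, 3874, 5195, 3780, 8371, 596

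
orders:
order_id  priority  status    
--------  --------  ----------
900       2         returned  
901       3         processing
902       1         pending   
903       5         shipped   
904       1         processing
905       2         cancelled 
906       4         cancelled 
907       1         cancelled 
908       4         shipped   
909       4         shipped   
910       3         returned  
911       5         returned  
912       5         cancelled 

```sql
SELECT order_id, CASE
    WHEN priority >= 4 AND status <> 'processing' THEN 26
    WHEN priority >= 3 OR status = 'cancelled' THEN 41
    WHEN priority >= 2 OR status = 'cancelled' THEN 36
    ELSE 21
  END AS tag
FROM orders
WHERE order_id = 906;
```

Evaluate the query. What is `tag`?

26

order_id = 906: priority=4, status=cancelled.
priority >= 4 AND status <> 'processing' → true → 26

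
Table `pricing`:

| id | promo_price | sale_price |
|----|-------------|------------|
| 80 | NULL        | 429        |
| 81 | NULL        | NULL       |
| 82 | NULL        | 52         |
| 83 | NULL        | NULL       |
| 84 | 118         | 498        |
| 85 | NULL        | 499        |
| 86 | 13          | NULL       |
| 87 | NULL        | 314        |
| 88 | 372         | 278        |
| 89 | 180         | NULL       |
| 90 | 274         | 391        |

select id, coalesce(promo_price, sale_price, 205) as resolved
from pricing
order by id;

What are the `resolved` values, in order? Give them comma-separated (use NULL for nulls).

429, 205, 52, 205, 118, 499, 13, 314, 372, 180, 274

id=80: promo_price=NULL, sale_price=429 → 429
id=81: promo_price=NULL, sale_price=NULL, → literal 205 → 205
id=82: promo_price=NULL, sale_price=52 → 52
id=83: promo_price=NULL, sale_price=NULL, → literal 205 → 205
id=84: promo_price=118 → 118
id=85: promo_price=NULL, sale_price=499 → 499
id=86: promo_price=13 → 13
id=87: promo_price=NULL, sale_price=314 → 314
id=88: promo_price=372 → 372
id=89: promo_price=180 → 180
id=90: promo_price=274 → 274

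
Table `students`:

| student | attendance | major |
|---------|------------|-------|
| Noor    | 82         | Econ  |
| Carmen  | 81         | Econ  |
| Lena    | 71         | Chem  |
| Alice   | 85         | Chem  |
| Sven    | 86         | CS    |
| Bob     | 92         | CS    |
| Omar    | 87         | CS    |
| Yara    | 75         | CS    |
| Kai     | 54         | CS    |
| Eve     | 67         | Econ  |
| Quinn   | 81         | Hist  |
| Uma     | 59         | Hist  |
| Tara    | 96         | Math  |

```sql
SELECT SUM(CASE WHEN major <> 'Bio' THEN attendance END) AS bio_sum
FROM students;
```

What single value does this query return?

1016

student=Noor: ✓ → 82
student=Carmen: ✓ → 81
student=Lena: ✓ → 71
student=Alice: ✓ → 85
student=Sven: ✓ → 86
student=Bob: ✓ → 92
student=Omar: ✓ → 87
student=Yara: ✓ → 75
student=Kai: ✓ → 54
student=Eve: ✓ → 67
student=Quinn: ✓ → 81
student=Uma: ✓ → 59
student=Tara: ✓ → 96
bio_sum = 82 + 81 + 71 + 85 + 86 + 92 + 87 + 75 + 54 + 67 + 81 + 59 + 96 = 1016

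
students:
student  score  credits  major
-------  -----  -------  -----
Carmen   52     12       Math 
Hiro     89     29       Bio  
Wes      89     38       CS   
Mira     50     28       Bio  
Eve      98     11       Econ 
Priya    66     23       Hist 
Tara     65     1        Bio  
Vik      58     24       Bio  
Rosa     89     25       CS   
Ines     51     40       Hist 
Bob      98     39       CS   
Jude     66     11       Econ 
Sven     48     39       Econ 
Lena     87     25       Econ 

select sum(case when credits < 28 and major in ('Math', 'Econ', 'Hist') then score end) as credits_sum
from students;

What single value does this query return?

student=Carmen: ✓ → 52
student=Hiro: ✗
student=Wes: ✗
student=Mira: ✗
student=Eve: ✓ → 98
student=Priya: ✓ → 66
student=Tara: ✗
student=Vik: ✗
student=Rosa: ✗
student=Ines: ✗
student=Bob: ✗
student=Jude: ✓ → 66
student=Sven: ✗
student=Lena: ✓ → 87
credits_sum = 52 + 98 + 66 + 66 + 87 = 369

369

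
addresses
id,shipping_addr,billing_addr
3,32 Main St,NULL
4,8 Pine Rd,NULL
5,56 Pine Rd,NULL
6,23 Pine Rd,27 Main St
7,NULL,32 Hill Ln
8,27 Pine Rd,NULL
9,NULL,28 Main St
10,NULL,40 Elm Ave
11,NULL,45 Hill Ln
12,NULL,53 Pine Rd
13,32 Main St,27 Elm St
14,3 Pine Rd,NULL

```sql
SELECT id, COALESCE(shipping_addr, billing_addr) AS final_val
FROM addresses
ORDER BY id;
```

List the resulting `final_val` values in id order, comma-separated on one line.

id=3: shipping_addr=32 Main St → 32 Main St
id=4: shipping_addr=8 Pine Rd → 8 Pine Rd
id=5: shipping_addr=56 Pine Rd → 56 Pine Rd
id=6: shipping_addr=23 Pine Rd → 23 Pine Rd
id=7: shipping_addr=NULL, billing_addr=32 Hill Ln → 32 Hill Ln
id=8: shipping_addr=27 Pine Rd → 27 Pine Rd
id=9: shipping_addr=NULL, billing_addr=28 Main St → 28 Main St
id=10: shipping_addr=NULL, billing_addr=40 Elm Ave → 40 Elm Ave
id=11: shipping_addr=NULL, billing_addr=45 Hill Ln → 45 Hill Ln
id=12: shipping_addr=NULL, billing_addr=53 Pine Rd → 53 Pine Rd
id=13: shipping_addr=32 Main St → 32 Main St
id=14: shipping_addr=3 Pine Rd → 3 Pine Rd

32 Main St, 8 Pine Rd, 56 Pine Rd, 23 Pine Rd, 32 Hill Ln, 27 Pine Rd, 28 Main St, 40 Elm Ave, 45 Hill Ln, 53 Pine Rd, 32 Main St, 3 Pine Rd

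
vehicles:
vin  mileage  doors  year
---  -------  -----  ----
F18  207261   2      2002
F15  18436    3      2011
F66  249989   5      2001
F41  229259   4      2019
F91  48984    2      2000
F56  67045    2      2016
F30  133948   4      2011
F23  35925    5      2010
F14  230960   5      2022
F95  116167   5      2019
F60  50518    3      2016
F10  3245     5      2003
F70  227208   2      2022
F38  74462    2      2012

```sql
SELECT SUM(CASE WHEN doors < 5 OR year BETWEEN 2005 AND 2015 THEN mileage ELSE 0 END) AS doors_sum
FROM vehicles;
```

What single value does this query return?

1093046

vin=F18: ✓ → 207261
vin=F15: ✓ → 18436
vin=F66: ✗
vin=F41: ✓ → 229259
vin=F91: ✓ → 48984
vin=F56: ✓ → 67045
vin=F30: ✓ → 133948
vin=F23: ✓ → 35925
vin=F14: ✗
vin=F95: ✗
vin=F60: ✓ → 50518
vin=F10: ✗
vin=F70: ✓ → 227208
vin=F38: ✓ → 74462
doors_sum = 207261 + 18436 + 229259 + 48984 + 67045 + 133948 + 35925 + 50518 + 227208 + 74462 = 1093046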